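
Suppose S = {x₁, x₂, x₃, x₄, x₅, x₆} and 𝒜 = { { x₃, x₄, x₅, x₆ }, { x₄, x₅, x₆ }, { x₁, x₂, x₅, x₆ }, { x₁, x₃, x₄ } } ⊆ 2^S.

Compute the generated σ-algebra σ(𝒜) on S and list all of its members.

Take S₀ = 𝒜 ∪ {∅, S} = { {}, { x₁, x₃, x₄ }, { x₄, x₅, x₆ }, { x₁, x₂, x₅, x₆ }, { x₃, x₄, x₅, x₆ }, S }.
Step 1: +6 →
  { x₁, x₂ }  = { x₃, x₄, x₅, x₆ }ᶜ
  { x₃, x₄ }  = { x₁, x₂, x₅, x₆ }ᶜ
  { x₁, x₂, x₃ }  = { x₄, x₅, x₆ }ᶜ
  { x₂, x₅, x₆ }  = { x₁, x₃, x₄ }ᶜ
  { x₁, x₂, x₄, x₅, x₆ }  = { x₄, x₅, x₆ } ∪ { x₁, x₂, x₅, x₆ }
  { x₁, x₃, x₄, x₅, x₆ }  = { x₁, x₃, x₄ } ∪ { x₃, x₄, x₅, x₆ }
  — 12 sets.
Step 2 adds 6:
  { x₂ }  = { x₁, x₃, x₄, x₅, x₆ }ᶜ
  { x₃ }  = { x₁, x₂, x₄, x₅, x₆ }ᶜ
  { x₁, x₂, x₃, x₄ }  = { x₃, x₄ } ∪ { x₁, x₂, x₃ }
  { x₂, x₄, x₅, x₆ }  = { x₂, x₅, x₆ } ∪ { x₄, x₅, x₆ }
  { x₁, x₂, x₃, x₅, x₆ }  = { x₁, x₂, x₃ } ∪ { x₂, x₅, x₆ }
  { x₂, x₃, x₄, x₅, x₆ }  = { x₃, x₄ } ∪ { x₂, x₅, x₆ }
  — 18 sets.
Step 3 adds 7:
  { x₁ }  = { x₂, x₃, x₄, x₅, x₆ }ᶜ
  { x₄ }  = { x₁, x₂, x₃, x₅, x₆ }ᶜ
  { x₁, x₃ }  = { x₂, x₄, x₅, x₆ }ᶜ
  { x₂, x₃ }  = { x₃ } ∪ { x₂ }
  { x₅, x₆ }  = { x₁, x₂, x₃, x₄ }ᶜ
  { x₂, x₃, x₄ }  = { x₃, x₄ } ∪ { x₂ }
  { x₂, x₃, x₅, x₆ }  = { x₃ } ∪ { x₂, x₅, x₆ }
  — 25 sets.
Step 4 (7 new):
  { x₁, x₄ }  = { x₂, x₃, x₅, x₆ }ᶜ
  { x₂, x₄ }  = { x₂ } ∪ { x₄ }
  { x₁, x₂, x₄ }  = { x₁, x₂ } ∪ { x₄ }
  { x₁, x₅, x₆ }  = { x₂, x₃, x₄ }ᶜ
  { x₃, x₅, x₆ }  = { x₅, x₆ } ∪ { x₃ }
  { x₁, x₃, x₅, x₆ }  = { x₅, x₆ } ∪ { x₁, x₃ }
  { x₁, x₄, x₅, x₆ }  = { x₂, x₃ }ᶜ
  — 32 sets.
After Step 5 the family is unchanged; done.

Therefore σ(𝒜) = { {}, { x₁ }, { x₂ }, { x₃ }, { x₄ }, { x₁, x₂ }, { x₁, x₃ }, { x₁, x₄ }, { x₂, x₃ }, { x₂, x₄ }, { x₃, x₄ }, { x₅, x₆ }, { x₁, x₂, x₃ }, { x₁, x₂, x₄ }, { x₁, x₃, x₄ }, { x₁, x₅, x₆ }, { x₂, x₃, x₄ }, { x₂, x₅, x₆ }, { x₃, x₅, x₆ }, { x₄, x₅, x₆ }, { x₁, x₂, x₃, x₄ }, { x₁, x₂, x₅, x₆ }, { x₁, x₃, x₅, x₆ }, { x₁, x₄, x₅, x₆ }, { x₂, x₃, x₅, x₆ }, { x₂, x₄, x₅, x₆ }, { x₃, x₄, x₅, x₆ }, { x₁, x₂, x₃, x₅, x₆ }, { x₁, x₂, x₄, x₅, x₆ }, { x₁, x₃, x₄, x₅, x₆ }, { x₂, x₃, x₄, x₅, x₆ }, S } (|σ(𝒜)| = 32).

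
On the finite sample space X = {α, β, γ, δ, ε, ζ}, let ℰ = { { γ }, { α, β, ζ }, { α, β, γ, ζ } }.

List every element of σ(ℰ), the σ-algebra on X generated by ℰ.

Start: ℰ ∪ {∅, X} = { {}, { γ }, { α, β, ζ }, { α, β, γ, ζ }, X }.
Round 1 adds 3:
  { δ, ε }  = complement { α, β, γ, ζ }
  { γ, δ, ε }  = complement { α, β, ζ }
  { α, β, δ, ε, ζ }  = complement { γ }
  |family| = 8
Round 2: closed — nothing new.

Therefore σ(ℰ) = { {}, { γ }, { δ, ε }, { α, β, ζ }, { γ, δ, ε }, { α, β, γ, ζ }, { α, β, δ, ε, ζ }, X } (|σ(ℰ)| = 8).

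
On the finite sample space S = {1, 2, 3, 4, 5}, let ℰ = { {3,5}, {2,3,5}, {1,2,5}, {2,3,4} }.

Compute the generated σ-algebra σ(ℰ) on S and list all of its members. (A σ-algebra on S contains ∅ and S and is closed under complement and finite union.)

Start: ℰ ∪ {∅, S} = { {}, {3,5}, {1,2,5}, {2,3,4}, {2,3,5}, S }.
Step 1 adds 6:
  {1,4}  = S∖{2,3,5}
  {1,5}  = S∖{2,3,4}
  {3,4}  = S∖{1,2,5}
  {1,2,4}  = S∖{3,5}
  {1,2,3,5}  = {1,2,5} ∪ {2,3,5}
  {2,3,4,5}  = {2,3,5} ∪ {2,3,4}
  — 12 sets.
Step 2 adds 9:
  {1}  = S∖{2,3,4,5}
  {4}  = S∖{1,2,3,5}
  {1,3,4}  = {3,4} ∪ {1,4}
  {1,3,5}  = {1,5} ∪ {3,5}
  {1,4,5}  = {1,4} ∪ {1,5}
  {3,4,5}  = {3,4} ∪ {3,5}
  {1,2,3,4}  = {3,4} ∪ {1,2,4}
  {1,2,4,5}  = {1,2,4} ∪ {1,2,5}
  {1,3,4,5}  = {3,4} ∪ {1,5}
  — 21 sets.
Step 3. New:
  {2}  = S∖{1,3,4,5}
  {3}  = S∖{1,2,4,5}
  {5}  = S∖{1,2,3,4}
  {1,2}  = S∖{3,4,5}
  {2,3}  = S∖{1,4,5}
  {2,4}  = S∖{1,3,5}
  {2,5}  = S∖{1,3,4}
  — 28 sets.
Step 4: 4 new —
  {1,3}  = {3} ∪ {1}
  {4,5}  = {5} ∪ {4}
  {1,2,3}  = {1,2} ∪ {3}
  {2,4,5}  = {2,5} ∪ {4}
  — 32 sets.
Step 5 adds nothing — fixpoint reached.

|σ(ℰ)| = 32.  σ(ℰ) = { {}, {1}, {2}, {3}, {4}, {5}, {1,2}, {1,3}, {1,4}, {1,5}, {2,3}, {2,4}, {2,5}, {3,4}, {3,5}, {4,5}, {1,2,3}, {1,2,4}, {1,2,5}, {1,3,4}, {1,3,5}, {1,4,5}, {2,3,4}, {2,3,5}, {2,4,5}, {3,4,5}, {1,2,3,4}, {1,2,3,5}, {1,2,4,5}, {1,3,4,5}, {2,3,4,5}, S }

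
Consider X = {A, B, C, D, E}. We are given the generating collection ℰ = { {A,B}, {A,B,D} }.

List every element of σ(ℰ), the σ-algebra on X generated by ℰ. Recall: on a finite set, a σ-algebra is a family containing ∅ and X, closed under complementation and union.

Start: ℰ ∪ {∅, X} = { {}, {A,B}, {A,B,D}, X }.
Step 1. New:
  {C,E}  = X∖{A,B,D}
  {C,D,E}  = X∖{A,B}
  [6 total]
Step 2 adds 1:
  {A,B,C,E}  = {A,B} ∪ {C,E}
  [7 total]
Step 3. New:
  {D}  = X∖{A,B,C,E}
  [8 total]
Step 4: closed — nothing new.

|σ(ℰ)| = 8.  σ(ℰ) = { {}, {D}, {A,B}, {C,E}, {A,B,D}, {C,D,E}, {A,B,C,E}, X }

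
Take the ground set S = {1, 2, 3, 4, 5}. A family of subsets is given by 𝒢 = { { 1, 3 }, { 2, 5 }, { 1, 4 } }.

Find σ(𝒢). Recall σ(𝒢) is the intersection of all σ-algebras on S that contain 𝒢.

|σ(𝒢)| = 16.  σ(𝒢) = { ∅, { 1 }, { 3 }, { 4 }, { 1, 3 }, { 1, 4 }, { 2, 5 }, { 3, 4 }, { 1, 2, 5 }, { 1, 3, 4 }, { 2, 3, 5 }, { 2, 4, 5 }, { 1, 2, 3, 5 }, { 1, 2, 4, 5 }, { 2, 3, 4, 5 }, S }

Working:
Take S₀ = 𝒢 ∪ {∅, S} = { ∅, { 1, 3 }, { 1, 4 }, { 2, 5 }, S }.
Iteration 1. New:
  { 1, 3, 4 }  = ᶜ of { 2, 5 }
  { 2, 3, 5 }  = ᶜ of { 1, 4 }
  { 2, 4, 5 }  = ᶜ of { 1, 3 }
  { 1, 2, 3, 5 }  = { 2, 5 } ∪ { 1, 3 }
  { 1, 2, 4, 5 }  = { 2, 5 } ∪ { 1, 4 }
  — 10 sets.
Iteration 2. New:
  { 3 }  = ᶜ of { 1, 2, 4, 5 }
  { 4 }  = ᶜ of { 1, 2, 3, 5 }
  { 2, 3, 4, 5 }  = { 2, 3, 5 } ∪ { 2, 4, 5 }
  — 13 sets.
Iteration 3: +2 →
  { 1 }  = ᶜ of { 2, 3, 4, 5 }
  { 3, 4 }  = { 3 } ∪ { 4 }
  — 15 sets.
Iteration 4. New:
  { 1, 2, 5 }  = ᶜ of { 3, 4 }
  — 16 sets.
Iteration 5: stable.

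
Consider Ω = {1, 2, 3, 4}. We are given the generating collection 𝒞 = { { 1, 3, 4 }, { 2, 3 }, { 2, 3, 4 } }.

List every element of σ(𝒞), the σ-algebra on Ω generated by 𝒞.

Take S₀ = 𝒞 ∪ {∅, Ω} = { {  }, { 2, 3 }, { 1, 3, 4 }, { 2, 3, 4 }, Ω }.
Step 1 (3 new):
  { 1 }  = ᶜ of { 2, 3, 4 }
  { 2 }  = ᶜ of { 1, 3, 4 }
  { 1, 4 }  = ᶜ of { 2, 3 }
  [8 total]
Step 2: +3 →
  { 1, 2 }  = { 2 } ∪ { 1 }
  { 1, 2, 3 }  = { 2, 3 } ∪ { 1 }
  { 1, 2, 4 }  = { 2 } ∪ { 1, 4 }
  [11 total]
Step 3: +3 →
  { 3 }  = ᶜ of { 1, 2, 4 }
  { 4 }  = ᶜ of { 1, 2, 3 }
  { 3, 4 }  = ᶜ of { 1, 2 }
  [14 total]
Step 4 adds 2:
  { 1, 3 }  = { 3 } ∪ { 1 }
  { 2, 4 }  = { 4 } ∪ { 2 }
  [16 total]
Step 5: stable.

σ(𝒞) = { {  }, { 1 }, { 2 }, { 3 }, { 4 }, { 1, 2 }, { 1, 3 }, { 1, 4 }, { 2, 3 }, { 2, 4 }, { 3, 4 }, { 1, 2, 3 }, { 1, 2, 4 }, { 1, 3, 4 }, { 2, 3, 4 }, Ω }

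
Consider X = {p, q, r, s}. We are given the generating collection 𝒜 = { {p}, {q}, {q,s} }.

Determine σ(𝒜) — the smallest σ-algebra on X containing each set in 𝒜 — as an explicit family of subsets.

σ(𝒜) = { {}, {p}, {q}, {r}, {s}, {p,q}, {p,r}, {p,s}, {q,r}, {q,s}, {r,s}, {p,q,r}, {p,q,s}, {p,r,s}, {q,r,s}, X }

Trace:
Start: 𝒜 ∪ {∅, X} = { {}, {p}, {q}, {q,s}, X }.
Iteration 1: +5 →
  {p,q}  = {q} ∪ {p}
  {p,r}  = {q,s}ᶜ
  {p,q,s}  = {q,s} ∪ {p}
  {p,r,s}  = {q}ᶜ
  {q,r,s}  = {p}ᶜ
Iteration 2: 3 new —
  {r}  = {p,q,s}ᶜ
  {r,s}  = {p,q}ᶜ
  {p,q,r}  = {p,q} ∪ {p,r}
Iteration 3 adds 2:
  {s}  = {p,q,r}ᶜ
  {q,r}  = {r} ∪ {q}
Iteration 4 adds 1:
  {p,s}  = {q,r}ᶜ
After Iteration 5 the family is unchanged; done.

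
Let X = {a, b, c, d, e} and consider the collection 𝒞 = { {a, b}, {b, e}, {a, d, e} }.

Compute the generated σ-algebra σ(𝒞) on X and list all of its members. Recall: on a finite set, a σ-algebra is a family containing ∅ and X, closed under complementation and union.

σ(𝒞) (32 sets): { {}, {a}, {b}, {c}, {d}, {e}, {a, b}, {a, c}, {a, d}, {a, e}, {b, c}, {b, d}, {b, e}, {c, d}, {c, e}, {d, e}, {a, b, c}, {a, b, d}, {a, b, e}, {a, c, d}, {a, c, e}, {a, d, e}, {b, c, d}, {b, c, e}, {b, d, e}, {c, d, e}, {a, b, c, d}, {a, b, c, e}, {a, b, d, e}, {a, c, d, e}, {b, c, d, e}, X }

Check:
Initial family (5 sets): { {}, {a, b}, {b, e}, {a, d, e}, X }.
Step 1: 5 new —
  {b, c}  = ᶜ of {a, d, e}
  {a, b, e}  = {b, e} ∪ {a, b}
  {a, c, d}  = ᶜ of {b, e}
  {c, d, e}  = ᶜ of {a, b}
  {a, b, d, e}  = {a, d, e} ∪ {b, e}
Step 2 adds 8:
  {c}  = ᶜ of {a, b, d, e}
  {c, d}  = ᶜ of {a, b, e}
  {a, b, c}  = {a, b} ∪ {b, c}
  {b, c, e}  = {b, e} ∪ {b, c}
  {a, b, c, d}  = {a, b} ∪ {a, c, d}
  {a, b, c, e}  = {a, b, e} ∪ {b, c}
  {a, c, d, e}  = {a, d, e} ∪ {c, d, e}
  {b, c, d, e}  = {b, e} ∪ {c, d, e}
Step 3: 7 new —
  {a}  = ᶜ of {b, c, d, e}
  {b}  = ᶜ of {a, c, d, e}
  {d}  = ᶜ of {a, b, c, e}
  {e}  = ᶜ of {a, b, c, d}
  {a, d}  = ᶜ of {b, c, e}
  {d, e}  = ᶜ of {a, b, c}
  {b, c, d}  = {b, c} ∪ {c, d}
Step 4 (6 new):
  {a, c}  = {c} ∪ {a}
  {a, e}  = ᶜ of {b, c, d}
  {b, d}  = {b} ∪ {d}
  {c, e}  = {e} ∪ {c}
  {a, b, d}  = {a, b} ∪ {a, d}
  {b, d, e}  = {b, e} ∪ {d, e}
Step 5 (1 new):
  {a, c, e}  = ᶜ of {b, d}
After Step 6 the family is unchanged; done.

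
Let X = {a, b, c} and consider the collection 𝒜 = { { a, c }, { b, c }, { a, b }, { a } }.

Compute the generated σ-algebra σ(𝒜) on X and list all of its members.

Initial family (6 sets): { ∅, { a }, { a, b }, { a, c }, { b, c }, X }.
Step 1 adds 2:
  { b }  = ᶜ of { a, c }
  { c }  = ᶜ of { a, b }
  — 8 sets.
Step 2: already closed under ᶜ and ∪.

Hence σ(𝒜) has 8 members: { ∅, { a }, { b }, { c }, { a, b }, { a, c }, { b, c }, X }.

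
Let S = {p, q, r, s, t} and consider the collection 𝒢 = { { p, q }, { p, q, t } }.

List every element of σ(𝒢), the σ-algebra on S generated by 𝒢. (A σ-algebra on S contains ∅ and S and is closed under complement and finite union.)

Initial family (4 sets): { {  }, { p, q }, { p, q, t }, S }.
Step 1 (2 new):
  { r, s }  = complement { p, q, t }
  { r, s, t }  = complement { p, q }
  [6 total]
Step 2. New:
  { p, q, r, s }  = { r, s } ∪ { p, q }
  [7 total]
Step 3 adds 1:
  { t }  = complement { p, q, r, s }
  [8 total]
Step 4: already closed under ᶜ and ∪.

|σ(𝒢)| = 8.  σ(𝒢) = { {  }, { t }, { p, q }, { r, s }, { p, q, t }, { r, s, t }, { p, q, r, s }, S }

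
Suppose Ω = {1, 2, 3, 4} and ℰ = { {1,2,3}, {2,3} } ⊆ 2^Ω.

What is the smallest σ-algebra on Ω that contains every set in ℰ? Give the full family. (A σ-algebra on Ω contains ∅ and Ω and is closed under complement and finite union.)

Start: ℰ ∪ {∅, Ω} = { ∅, {2,3}, {1,2,3}, Ω }.
Round 1. New:
  {4}  = Ω∖{1,2,3}
  {1,4}  = Ω∖{2,3}
  |family| = 6
Round 2 adds 1:
  {2,3,4}  = {2,3} ∪ {4}
  |family| = 7
Round 3: 1 new —
  {1}  = Ω∖{2,3,4}
  |family| = 8
Round 4: no new sets; the family is a σ-algebra.

σ(ℰ) = { ∅, {1}, {4}, {1,4}, {2,3}, {1,2,3}, {2,3,4}, Ω }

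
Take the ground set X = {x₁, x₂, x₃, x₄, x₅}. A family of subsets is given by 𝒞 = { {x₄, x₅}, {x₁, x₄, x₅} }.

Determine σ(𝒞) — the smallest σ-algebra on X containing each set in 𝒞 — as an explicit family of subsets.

|σ(𝒞)| = 8.  σ(𝒞) = { {}, {x₁}, {x₂, x₃}, {x₄, x₅}, {x₁, x₂, x₃}, {x₁, x₄, x₅}, {x₂, x₃, x₄, x₅}, X }

Trace:
Start: 𝒞 ∪ {∅, X} = { {}, {x₄, x₅}, {x₁, x₄, x₅}, X }.
Iteration 1: 2 new —
  {x₂, x₃}  = complement {x₁, x₄, x₅}
  {x₁, x₂, x₃}  = complement {x₄, x₅}
  |family| = 6
Iteration 2 (1 new):
  {x₂, x₃, x₄, x₅}  = {x₄, x₅} ∪ {x₂, x₃}
  |family| = 7
Iteration 3. New:
  {x₁}  = complement {x₂, x₃, x₄, x₅}
  |family| = 8
Iteration 4: already closed under ᶜ and ∪.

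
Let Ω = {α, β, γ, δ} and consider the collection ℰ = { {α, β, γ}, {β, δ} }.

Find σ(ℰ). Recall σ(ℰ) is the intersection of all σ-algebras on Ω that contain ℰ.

Answer: σ(ℰ) = { {}, {β}, {δ}, {α, γ}, {β, δ}, {α, β, γ}, {α, γ, δ}, Ω }

Working:
Initial family (4 sets): { {}, {β, δ}, {α, β, γ}, Ω }.
Round 1 adds 2:
  {δ}  = ᶜ of {α, β, γ}
  {α, γ}  = ᶜ of {β, δ}
  — 6 sets.
Round 2 (1 new):
  {α, γ, δ}  = {α, γ} ∪ {δ}
  — 7 sets.
Round 3: +1 →
  {β}  = ᶜ of {α, γ, δ}
  — 8 sets.
Round 4: no new sets; the family is a σ-algebra.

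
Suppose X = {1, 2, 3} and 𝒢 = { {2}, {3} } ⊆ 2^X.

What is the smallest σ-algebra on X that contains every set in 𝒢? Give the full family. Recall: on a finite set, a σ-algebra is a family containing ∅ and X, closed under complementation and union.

|σ(𝒢)| = 8.  σ(𝒢) = { {}, {1}, {2}, {3}, {1, 2}, {1, 3}, {2, 3}, X }

Trace:
Seed the family with 𝒢 together with ∅ and X: { {}, {2}, {3}, X }.
Step 1. New:
  {1, 2}  = complement {3}
  {1, 3}  = complement {2}
  {2, 3}  = {3} ∪ {2}
Step 2: +1 →
  {1}  = complement {2, 3}
Step 3: stable.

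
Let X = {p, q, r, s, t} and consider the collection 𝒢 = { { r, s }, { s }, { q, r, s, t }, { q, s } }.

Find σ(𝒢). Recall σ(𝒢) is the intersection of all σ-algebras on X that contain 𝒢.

σ(𝒢) = { {}, { p }, { q }, { r }, { s }, { t }, { p, q }, { p, r }, { p, s }, { p, t }, { q, r }, { q, s }, { q, t }, { r, s }, { r, t }, { s, t }, { p, q, r }, { p, q, s }, { p, q, t }, { p, r, s }, { p, r, t }, { p, s, t }, { q, r, s }, { q, r, t }, { q, s, t }, { r, s, t }, { p, q, r, s }, { p, q, r, t }, { p, q, s, t }, { p, r, s, t }, { q, r, s, t }, X }

Working:
Seed the family with 𝒢 together with ∅ and X: { {}, { s }, { q, s }, { r, s }, { q, r, s, t }, X }.
Round 1: 5 new —
  { p }  = X∖{ q, r, s, t }
  { p, q, t }  = X∖{ r, s }
  { p, r, t }  = X∖{ q, s }
  { q, r, s }  = { r, s } ∪ { q, s }
  { p, q, r, t }  = X∖{ s }
  [11 total]
Round 2: +7 →
  { p, s }  = { s } ∪ { p }
  { p, t }  = X∖{ q, r, s }
  { p, q, s }  = { q, s } ∪ { p }
  { p, r, s }  = { r, s } ∪ { p }
  { p, q, r, s }  = { q, r, s } ∪ { p }
  { p, q, s, t }  = { p, q, t } ∪ { s }
  { p, r, s, t }  = { r, s } ∪ { p, r, t }
  [18 total]
Round 3. New:
  { q }  = X∖{ p, r, s, t }
  { r }  = X∖{ p, q, s, t }
  { t }  = X∖{ p, q, r, s }
  { q, t }  = X∖{ p, r, s }
  { r, t }  = X∖{ p, q, s }
  { p, s, t }  = { p, s } ∪ { p, t }
  { q, r, t }  = X∖{ p, s }
  [25 total]
Round 4 adds 6:
  { p, q }  = { q } ∪ { p }
  { p, r }  = { r } ∪ { p }
  { q, r }  = X∖{ p, s, t }
  { s, t }  = { t } ∪ { s }
  { q, s, t }  = { q, t } ∪ { s }
  { r, s, t }  = { r, s } ∪ { t }
  [31 total]
Round 5 adds 1:
  { p, q, r }  = X∖{ s, t }
  [32 total]
Round 6 adds nothing — fixpoint reached.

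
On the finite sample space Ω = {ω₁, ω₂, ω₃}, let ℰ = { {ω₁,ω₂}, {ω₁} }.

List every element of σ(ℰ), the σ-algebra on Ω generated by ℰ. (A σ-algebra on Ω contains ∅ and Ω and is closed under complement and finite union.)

Initial family (4 sets): { ∅, {ω₁}, {ω₁,ω₂}, Ω }.
Step 1 (2 new):
  {ω₃}  = complement {ω₁,ω₂}
  {ω₂,ω₃}  = complement {ω₁}
Step 2: 1 new —
  {ω₁,ω₃}  = {ω₃} ∪ {ω₁}
Step 3 adds 1:
  {ω₂}  = complement {ω₁,ω₃}
Step 4: already closed under ᶜ and ∪.

Hence σ(ℰ) has 8 members: { ∅, {ω₁}, {ω₂}, {ω₃}, {ω₁,ω₂}, {ω₁,ω₃}, {ω₂,ω₃}, Ω }.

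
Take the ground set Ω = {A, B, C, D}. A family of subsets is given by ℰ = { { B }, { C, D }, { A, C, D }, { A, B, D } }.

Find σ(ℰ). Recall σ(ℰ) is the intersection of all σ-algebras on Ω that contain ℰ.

σ(ℰ) = { {  }, { A }, { B }, { C }, { D }, { A, B }, { A, C }, { A, D }, { B, C }, { B, D }, { C, D }, { A, B, C }, { A, B, D }, { A, C, D }, { B, C, D }, Ω }

Working:
Initial family (6 sets): { {  }, { B }, { C, D }, { A, B, D }, { A, C, D }, Ω }.
Round 1. New:
  { C }  = ᶜ of { A, B, D }
  { A, B }  = ᶜ of { C, D }
  { B, C, D }  = { C, D } ∪ { B }
  — 9 sets.
Round 2: 3 new —
  { A }  = ᶜ of { B, C, D }
  { B, C }  = { B } ∪ { C }
  { A, B, C }  = { A, B } ∪ { C }
  — 12 sets.
Round 3 adds 3:
  { D }  = ᶜ of { A, B, C }
  { A, C }  = { C } ∪ { A }
  { A, D }  = ᶜ of { B, C }
  — 15 sets.
Round 4 adds 1:
  { B, D }  = ᶜ of { A, C }
  — 16 sets.
After Round 5 the family is unchanged; done.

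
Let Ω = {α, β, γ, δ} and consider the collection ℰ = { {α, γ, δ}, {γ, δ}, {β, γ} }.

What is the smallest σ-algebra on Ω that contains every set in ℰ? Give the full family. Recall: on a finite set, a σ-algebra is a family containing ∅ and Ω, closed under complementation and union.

Take S₀ = ℰ ∪ {∅, Ω} = { {}, {β, γ}, {γ, δ}, {α, γ, δ}, Ω }.
Round 1. New:
  {β}  = ᶜ of {α, γ, δ}
  {α, β}  = ᶜ of {γ, δ}
  {α, δ}  = ᶜ of {β, γ}
  {β, γ, δ}  = {γ, δ} ∪ {β, γ}
  (now 9)
Round 2: 3 new —
  {α}  = ᶜ of {β, γ, δ}
  {α, β, γ}  = {α, β} ∪ {β, γ}
  {α, β, δ}  = {α, β} ∪ {α, δ}
  (now 12)
Round 3 (2 new):
  {γ}  = ᶜ of {α, β, δ}
  {δ}  = ᶜ of {α, β, γ}
  (now 14)
Round 4 (2 new):
  {α, γ}  = {γ} ∪ {α}
  {β, δ}  = {δ} ∪ {β}
  (now 16)
Round 5: already closed under ᶜ and ∪.

Hence σ(ℰ) has 16 members: { {}, {α}, {β}, {γ}, {δ}, {α, β}, {α, γ}, {α, δ}, {β, γ}, {β, δ}, {γ, δ}, {α, β, γ}, {α, β, δ}, {α, γ, δ}, {β, γ, δ}, Ω }.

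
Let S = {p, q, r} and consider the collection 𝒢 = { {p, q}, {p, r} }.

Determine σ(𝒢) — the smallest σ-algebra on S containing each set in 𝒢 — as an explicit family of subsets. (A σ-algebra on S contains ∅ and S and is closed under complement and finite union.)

Start: 𝒢 ∪ {∅, S} = { {}, {p, q}, {p, r}, S }.
Step 1 adds 2:
  {q}  = complement {p, r}
  {r}  = complement {p, q}
  [6 total]
Step 2: +1 →
  {q, r}  = {r} ∪ {q}
  [7 total]
Step 3 (1 new):
  {p}  = complement {q, r}
  [8 total]
Step 4: already closed under ᶜ and ∪.

Therefore σ(𝒢) = { {}, {p}, {q}, {r}, {p, q}, {p, r}, {q, r}, S } (|σ(𝒢)| = 8).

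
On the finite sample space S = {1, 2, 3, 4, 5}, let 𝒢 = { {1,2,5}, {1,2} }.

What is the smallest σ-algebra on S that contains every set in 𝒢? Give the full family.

Start: 𝒢 ∪ {∅, S} = { ∅, {1,2}, {1,2,5}, S }.
Round 1. New:
  {3,4}  = ᶜ of {1,2,5}
  {3,4,5}  = ᶜ of {1,2}
  [6 total]
Round 2 (1 new):
  {1,2,3,4}  = {3,4} ∪ {1,2}
  [7 total]
Round 3: 1 new —
  {5}  = ᶜ of {1,2,3,4}
  [8 total]
Round 4: stable.

σ(𝒢) = { ∅, {5}, {1,2}, {3,4}, {1,2,5}, {3,4,5}, {1,2,3,4}, S }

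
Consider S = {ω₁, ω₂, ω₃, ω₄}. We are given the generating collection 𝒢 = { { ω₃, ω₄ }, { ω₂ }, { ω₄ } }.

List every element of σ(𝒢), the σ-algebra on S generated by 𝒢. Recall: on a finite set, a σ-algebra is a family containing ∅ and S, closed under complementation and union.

σ(𝒢) (16 sets): { ∅, { ω₁ }, { ω₂ }, { ω₃ }, { ω₄ }, { ω₁, ω₂ }, { ω₁, ω₃ }, { ω₁, ω₄ }, { ω₂, ω₃ }, { ω₂, ω₄ }, { ω₃, ω₄ }, { ω₁, ω₂, ω₃ }, { ω₁, ω₂, ω₄ }, { ω₁, ω₃, ω₄ }, { ω₂, ω₃, ω₄ }, S }

Derivation:
Begin from { ∅, { ω₂ }, { ω₄ }, { ω₃, ω₄ }, S } (that is, 𝒢 plus ∅ and S).
Round 1: 5 new —
  { ω₁, ω₂ }  = S∖{ ω₃, ω₄ }
  { ω₂, ω₄ }  = { ω₄ } ∪ { ω₂ }
  { ω₁, ω₂, ω₃ }  = S∖{ ω₄ }
  { ω₁, ω₃, ω₄ }  = S∖{ ω₂ }
  { ω₂, ω₃, ω₄ }  = { ω₃, ω₄ } ∪ { ω₂ }
  — 10 sets.
Round 2 (3 new):
  { ω₁ }  = S∖{ ω₂, ω₃, ω₄ }
  { ω₁, ω₃ }  = S∖{ ω₂, ω₄ }
  { ω₁, ω₂, ω₄ }  = { ω₁, ω₂ } ∪ { ω₄ }
  — 13 sets.
Round 3 adds 2:
  { ω₃ }  = S∖{ ω₁, ω₂, ω₄ }
  { ω₁, ω₄ }  = { ω₄ } ∪ { ω₁ }
  — 15 sets.
Round 4. New:
  { ω₂, ω₃ }  = S∖{ ω₁, ω₄ }
  — 16 sets.
Round 5: no new sets; the family is a σ-algebra.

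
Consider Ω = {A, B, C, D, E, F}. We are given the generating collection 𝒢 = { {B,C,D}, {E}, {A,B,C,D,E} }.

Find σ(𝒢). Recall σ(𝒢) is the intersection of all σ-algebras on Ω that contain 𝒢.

σ(𝒢) (16 sets): { {}, {A}, {E}, {F}, {A,E}, {A,F}, {E,F}, {A,E,F}, {B,C,D}, {A,B,C,D}, {B,C,D,E}, {B,C,D,F}, {A,B,C,D,E}, {A,B,C,D,F}, {B,C,D,E,F}, Ω }

Derivation:
Seed the family with 𝒢 together with ∅ and Ω: { {}, {E}, {B,C,D}, {A,B,C,D,E}, Ω }.
Round 1: +4 →
  {F}  = {A,B,C,D,E}ᶜ
  {A,E,F}  = {B,C,D}ᶜ
  {B,C,D,E}  = {B,C,D} ∪ {E}
  {A,B,C,D,F}  = {E}ᶜ
  [9 total]
Round 2 adds 4:
  {A,F}  = {B,C,D,E}ᶜ
  {E,F}  = {F} ∪ {E}
  {B,C,D,F}  = {B,C,D} ∪ {F}
  {B,C,D,E,F}  = {B,C,D,E} ∪ {F}
  [13 total]
Round 3: +3 →
  {A}  = {B,C,D,E,F}ᶜ
  {A,E}  = {B,C,D,F}ᶜ
  {A,B,C,D}  = {E,F}ᶜ
  [16 total]
After Round 4 the family is unchanged; done.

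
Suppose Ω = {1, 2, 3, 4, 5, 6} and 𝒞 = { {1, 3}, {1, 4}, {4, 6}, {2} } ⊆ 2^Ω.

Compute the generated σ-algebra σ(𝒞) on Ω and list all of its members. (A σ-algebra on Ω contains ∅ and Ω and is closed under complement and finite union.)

σ(𝒞) (64 sets): { {}, {1}, {2}, {3}, {4}, {5}, {6}, {1, 2}, {1, 3}, {1, 4}, {1, 5}, {1, 6}, {2, 3}, {2, 4}, {2, 5}, {2, 6}, {3, 4}, {3, 5}, {3, 6}, {4, 5}, {4, 6}, {5, 6}, {1, 2, 3}, {1, 2, 4}, {1, 2, 5}, {1, 2, 6}, {1, 3, 4}, {1, 3, 5}, {1, 3, 6}, {1, 4, 5}, {1, 4, 6}, {1, 5, 6}, {2, 3, 4}, {2, 3, 5}, {2, 3, 6}, {2, 4, 5}, {2, 4, 6}, {2, 5, 6}, {3, 4, 5}, {3, 4, 6}, {3, 5, 6}, {4, 5, 6}, {1, 2, 3, 4}, {1, 2, 3, 5}, {1, 2, 3, 6}, {1, 2, 4, 5}, {1, 2, 4, 6}, {1, 2, 5, 6}, {1, 3, 4, 5}, {1, 3, 4, 6}, {1, 3, 5, 6}, {1, 4, 5, 6}, {2, 3, 4, 5}, {2, 3, 4, 6}, {2, 3, 5, 6}, {2, 4, 5, 6}, {3, 4, 5, 6}, {1, 2, 3, 4, 5}, {1, 2, 3, 4, 6}, {1, 2, 3, 5, 6}, {1, 2, 4, 5, 6}, {1, 3, 4, 5, 6}, {2, 3, 4, 5, 6}, Ω }

Trace:
Initial family (6 sets): { {}, {2}, {1, 3}, {1, 4}, {4, 6}, Ω }.
Iteration 1 adds 10:
  {1, 2, 3}  = {1, 3} ∪ {2}
  {1, 2, 4}  = {1, 4} ∪ {2}
  {1, 3, 4}  = {1, 4} ∪ {1, 3}
  {1, 4, 6}  = {1, 4} ∪ {4, 6}
  {2, 4, 6}  = {2} ∪ {4, 6}
  {1, 2, 3, 5}  = complement {4, 6}
  {1, 3, 4, 6}  = {1, 3} ∪ {4, 6}
  {2, 3, 5, 6}  = complement {1, 4}
  {2, 4, 5, 6}  = complement {1, 3}
  {1, 3, 4, 5, 6}  = complement {2}
  (now 16)
Iteration 2: +13 →
  {2, 5}  = complement {1, 3, 4, 6}
  {1, 3, 5}  = complement {2, 4, 6}
  {2, 3, 5}  = complement {1, 4, 6}
  {2, 5, 6}  = complement {1, 3, 4}
  {3, 5, 6}  = complement {1, 2, 4}
  {4, 5, 6}  = complement {1, 2, 3}
  {1, 2, 3, 4}  = {1, 2, 3} ∪ {1, 2, 4}
  {1, 2, 4, 6}  = {2, 4, 6} ∪ {1, 4, 6}
  {1, 2, 3, 4, 5}  = {1, 2, 4} ∪ {1, 2, 3, 5}
  {1, 2, 3, 4, 6}  = {2, 4, 6} ∪ {1, 2, 3}
  {1, 2, 3, 5, 6}  = {1, 2, 3} ∪ {2, 3, 5, 6}
  {1, 2, 4, 5, 6}  = {1, 4, 6} ∪ {2, 4, 5, 6}
  {2, 3, 4, 5, 6}  = {2, 4, 6} ∪ {2, 3, 5, 6}
  (now 29)
Iteration 3 (12 new):
  {1}  = complement {2, 3, 4, 5, 6}
  {3}  = complement {1, 2, 4, 5, 6}
  {4}  = complement {1, 2, 3, 5, 6}
  {5}  = complement {1, 2, 3, 4, 6}
  {6}  = complement {1, 2, 3, 4, 5}
  {3, 5}  = complement {1, 2, 4, 6}
  {5, 6}  = complement {1, 2, 3, 4}
  {1, 2, 4, 5}  = {2, 5} ∪ {1, 2, 4}
  {1, 3, 4, 5}  = {1, 3, 5} ∪ {1, 3, 4}
  {1, 3, 5, 6}  = {1, 3, 5} ∪ {3, 5, 6}
  {1, 4, 5, 6}  = {1, 4, 6} ∪ {4, 5, 6}
  {3, 4, 5, 6}  = {3, 5, 6} ∪ {4, 6}
  (now 41)
Iteration 4 adds 20:
  {1, 2}  = complement {3, 4, 5, 6}
  {1, 5}  = {1} ∪ {5}
  {1, 6}  = {1} ∪ {6}
  {2, 3}  = complement {1, 4, 5, 6}
  {2, 4}  = complement {1, 3, 5, 6}
  {2, 6}  = complement {1, 3, 4, 5}
  {3, 4}  = {3} ∪ {4}
  {3, 6}  = complement {1, 2, 4, 5}
  {4, 5}  = {4} ∪ {5}
  {1, 2, 5}  = {1} ∪ {2, 5}
  {1, 3, 6}  = {1, 3} ∪ {6}
  {1, 4, 5}  = {1, 4} ∪ {5}
  {1, 5, 6}  = {1} ∪ {5, 6}
  {2, 4, 5}  = {4} ∪ {2, 5}
  {3, 4, 5}  = {3, 5} ∪ {4}
  {3, 4, 6}  = {3} ∪ {4, 6}
  {1, 2, 3, 6}  = {1, 2, 3} ∪ {6}
  {1, 2, 5, 6}  = {1} ∪ {2, 5, 6}
  {2, 3, 4, 5}  = {4} ∪ {2, 3, 5}
  {2, 3, 4, 6}  = {2, 4, 6} ∪ {3}
  (now 61)
Iteration 5 adds 3:
  {1, 2, 6}  = complement {3, 4, 5}
  {2, 3, 4}  = complement {1, 5, 6}
  {2, 3, 6}  = complement {1, 4, 5}
  (now 64)
After Iteration 6 the family is unchanged; done.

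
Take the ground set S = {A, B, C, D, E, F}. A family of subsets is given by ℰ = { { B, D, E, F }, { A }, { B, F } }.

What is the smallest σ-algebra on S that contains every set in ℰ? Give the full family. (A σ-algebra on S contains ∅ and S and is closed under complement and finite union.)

Seed the family with ℰ together with ∅ and S: { {}, { A }, { B, F }, { B, D, E, F }, S }.
Iteration 1. New:
  { A, C }  = ᶜ of { B, D, E, F }
  { A, B, F }  = { B, F } ∪ { A }
  { A, C, D, E }  = ᶜ of { B, F }
  { A, B, D, E, F }  = { B, D, E, F } ∪ { A }
  { B, C, D, E, F }  = ᶜ of { A }
  — 10 sets.
Iteration 2: +3 →
  { C }  = ᶜ of { A, B, D, E, F }
  { C, D, E }  = ᶜ of { A, B, F }
  { A, B, C, F }  = { B, F } ∪ { A, C }
  — 13 sets.
Iteration 3: 2 new —
  { D, E }  = ᶜ of { A, B, C, F }
  { B, C, F }  = { C } ∪ { B, F }
  — 15 sets.
Iteration 4. New:
  { A, D, E }  = ᶜ of { B, C, F }
  — 16 sets.
Iteration 5: closed — nothing new.

σ(ℰ) = { {}, { A }, { C }, { A, C }, { B, F }, { D, E }, { A, B, F }, { A, D, E }, { B, C, F }, { C, D, E }, { A, B, C, F }, { A, C, D, E }, { B, D, E, F }, { A, B, D, E, F }, { B, C, D, E, F }, S }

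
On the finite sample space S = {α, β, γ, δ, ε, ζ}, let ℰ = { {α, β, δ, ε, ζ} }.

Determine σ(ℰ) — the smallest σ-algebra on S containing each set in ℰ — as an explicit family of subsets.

Answer: σ(ℰ) = { {}, {γ}, {α, β, δ, ε, ζ}, S }

Check:
Seed the family with ℰ together with ∅ and S: { {}, {α, β, δ, ε, ζ}, S }.
Iteration 1 adds 1:
  {γ}  = complement {α, β, δ, ε, ζ}
  [4 total]
Iteration 2 adds nothing — fixpoint reached.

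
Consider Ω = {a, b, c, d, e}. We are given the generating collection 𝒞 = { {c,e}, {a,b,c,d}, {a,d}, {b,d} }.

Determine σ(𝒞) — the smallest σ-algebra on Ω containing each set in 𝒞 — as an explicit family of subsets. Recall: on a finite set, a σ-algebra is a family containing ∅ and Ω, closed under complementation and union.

σ(𝒞) = { {}, {a}, {b}, {c}, {d}, {e}, {a,b}, {a,c}, {a,d}, {a,e}, {b,c}, {b,d}, {b,e}, {c,d}, {c,e}, {d,e}, {a,b,c}, {a,b,d}, {a,b,e}, {a,c,d}, {a,c,e}, {a,d,e}, {b,c,d}, {b,c,e}, {b,d,e}, {c,d,e}, {a,b,c,d}, {a,b,c,e}, {a,b,d,e}, {a,c,d,e}, {b,c,d,e}, Ω }

Working:
Start: 𝒞 ∪ {∅, Ω} = { {}, {a,d}, {b,d}, {c,e}, {a,b,c,d}, Ω }.
Iteration 1. New:
  {e}  = complement {a,b,c,d}
  {a,b,d}  = complement {c,e}
  {a,c,e}  = complement {b,d}
  {b,c,e}  = complement {a,d}
  {a,c,d,e}  = {a,d} ∪ {c,e}
  {b,c,d,e}  = {c,e} ∪ {b,d}
  |family| = 12
Iteration 2: +6 →
  {a}  = complement {b,c,d,e}
  {b}  = complement {a,c,d,e}
  {a,d,e}  = {e} ∪ {a,d}
  {b,d,e}  = {e} ∪ {b,d}
  {a,b,c,e}  = {a,c,e} ∪ {b,c,e}
  {a,b,d,e}  = {a,b,d} ∪ {e}
  |family| = 18
Iteration 3 adds 7:
  {c}  = complement {a,b,d,e}
  {d}  = complement {a,b,c,e}
  {a,b}  = {b} ∪ {a}
  {a,c}  = complement {b,d,e}
  {a,e}  = {e} ∪ {a}
  {b,c}  = complement {a,d,e}
  {b,e}  = {b} ∪ {e}
  |family| = 25
Iteration 4 adds 7:
  {c,d}  = {c} ∪ {d}
  {d,e}  = {e} ∪ {d}
  {a,b,c}  = {a,b} ∪ {c}
  {a,b,e}  = {b,e} ∪ {a,b}
  {a,c,d}  = complement {b,e}
  {b,c,d}  = complement {a,e}
  {c,d,e}  = complement {a,b}
  |family| = 32
Iteration 5 adds nothing — fixpoint reached.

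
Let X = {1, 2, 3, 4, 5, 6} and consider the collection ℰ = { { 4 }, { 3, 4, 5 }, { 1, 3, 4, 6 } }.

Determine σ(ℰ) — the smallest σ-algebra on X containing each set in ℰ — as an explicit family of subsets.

Start: ℰ ∪ {∅, X} = { {}, { 4 }, { 3, 4, 5 }, { 1, 3, 4, 6 }, X }.
Step 1 adds 4:
  { 2, 5 }  = complement { 1, 3, 4, 6 }
  { 1, 2, 6 }  = complement { 3, 4, 5 }
  { 1, 2, 3, 5, 6 }  = complement { 4 }
  { 1, 3, 4, 5, 6 }  = { 3, 4, 5 } ∪ { 1, 3, 4, 6 }
  — 9 sets.
Step 2 adds 6:
  { 2 }  = complement { 1, 3, 4, 5, 6 }
  { 2, 4, 5 }  = { 2, 5 } ∪ { 4 }
  { 1, 2, 4, 6 }  = { 4 } ∪ { 1, 2, 6 }
  { 1, 2, 5, 6 }  = { 2, 5 } ∪ { 1, 2, 6 }
  { 2, 3, 4, 5 }  = { 2, 5 } ∪ { 3, 4, 5 }
  { 1, 2, 3, 4, 6 }  = { 1, 3, 4, 6 } ∪ { 1, 2, 6 }
  — 15 sets.
Step 3: 7 new —
  { 5 }  = complement { 1, 2, 3, 4, 6 }
  { 1, 6 }  = complement { 2, 3, 4, 5 }
  { 2, 4 }  = { 4 } ∪ { 2 }
  { 3, 4 }  = complement { 1, 2, 5, 6 }
  { 3, 5 }  = complement { 1, 2, 4, 6 }
  { 1, 3, 6 }  = complement { 2, 4, 5 }
  { 1, 2, 4, 5, 6 }  = { 2, 5 } ∪ { 1, 2, 4, 6 }
  — 22 sets.
Step 4. New:
  { 3 }  = complement { 1, 2, 4, 5, 6 }
  { 4, 5 }  = { 5 } ∪ { 4 }
  { 1, 4, 6 }  = { 1, 6 } ∪ { 4 }
  { 1, 5, 6 }  = { 1, 6 } ∪ { 5 }
  { 2, 3, 4 }  = { 3, 4 } ∪ { 2 }
  { 2, 3, 5 }  = { 2, 5 } ∪ { 3, 5 }
  { 1, 2, 3, 6 }  = { 1, 3, 6 } ∪ { 2 }
  { 1, 3, 5, 6 }  = complement { 2, 4 }
  — 30 sets.
Step 5. New:
  { 2, 3 }  = { 2 } ∪ { 3 }
  { 1, 4, 5, 6 }  = { 1, 6 } ∪ { 4, 5 }
  — 32 sets.
Step 6: no new sets; the family is a σ-algebra.

σ(ℰ) = { {}, { 2 }, { 3 }, { 4 }, { 5 }, { 1, 6 }, { 2, 3 }, { 2, 4 }, { 2, 5 }, { 3, 4 }, { 3, 5 }, { 4, 5 }, { 1, 2, 6 }, { 1, 3, 6 }, { 1, 4, 6 }, { 1, 5, 6 }, { 2, 3, 4 }, { 2, 3, 5 }, { 2, 4, 5 }, { 3, 4, 5 }, { 1, 2, 3, 6 }, { 1, 2, 4, 6 }, { 1, 2, 5, 6 }, { 1, 3, 4, 6 }, { 1, 3, 5, 6 }, { 1, 4, 5, 6 }, { 2, 3, 4, 5 }, { 1, 2, 3, 4, 6 }, { 1, 2, 3, 5, 6 }, { 1, 2, 4, 5, 6 }, { 1, 3, 4, 5, 6 }, X }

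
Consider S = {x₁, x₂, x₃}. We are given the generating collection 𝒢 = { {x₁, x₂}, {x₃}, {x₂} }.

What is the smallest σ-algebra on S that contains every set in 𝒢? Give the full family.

|σ(𝒢)| = 8.  σ(𝒢) = { {}, {x₁}, {x₂}, {x₃}, {x₁, x₂}, {x₁, x₃}, {x₂, x₃}, S }

Trace:
Take S₀ = 𝒢 ∪ {∅, S} = { {}, {x₂}, {x₃}, {x₁, x₂}, S }.
Iteration 1: +2 →
  {x₁, x₃}  = complement {x₂}
  {x₂, x₃}  = {x₃} ∪ {x₂}
  |family| = 7
Iteration 2. New:
  {x₁}  = complement {x₂, x₃}
  |family| = 8
Iteration 3: already closed under ᶜ and ∪.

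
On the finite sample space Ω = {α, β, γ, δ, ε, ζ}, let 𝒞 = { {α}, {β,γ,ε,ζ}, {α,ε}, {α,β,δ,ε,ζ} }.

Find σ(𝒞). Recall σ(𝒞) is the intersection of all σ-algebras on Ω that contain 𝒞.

σ(𝒞) (32 sets): { {}, {α}, {γ}, {δ}, {ε}, {α,γ}, {α,δ}, {α,ε}, {β,ζ}, {γ,δ}, {γ,ε}, {δ,ε}, {α,β,ζ}, {α,γ,δ}, {α,γ,ε}, {α,δ,ε}, {β,γ,ζ}, {β,δ,ζ}, {β,ε,ζ}, {γ,δ,ε}, {α,β,γ,ζ}, {α,β,δ,ζ}, {α,β,ε,ζ}, {α,γ,δ,ε}, {β,γ,δ,ζ}, {β,γ,ε,ζ}, {β,δ,ε,ζ}, {α,β,γ,δ,ζ}, {α,β,γ,ε,ζ}, {α,β,δ,ε,ζ}, {β,γ,δ,ε,ζ}, Ω }

Check:
Start: 𝒞 ∪ {∅, Ω} = { {}, {α}, {α,ε}, {β,γ,ε,ζ}, {α,β,δ,ε,ζ}, Ω }.
Pass 1: 5 new —
  {γ}  = Ω∖{α,β,δ,ε,ζ}
  {α,δ}  = Ω∖{β,γ,ε,ζ}
  {β,γ,δ,ζ}  = Ω∖{α,ε}
  {α,β,γ,ε,ζ}  = {α,ε} ∪ {β,γ,ε,ζ}
  {β,γ,δ,ε,ζ}  = Ω∖{α}
  |family| = 11
Pass 2. New:
  {δ}  = Ω∖{α,β,γ,ε,ζ}
  {α,γ}  = {γ} ∪ {α}
  {α,γ,δ}  = {γ} ∪ {α,δ}
  {α,γ,ε}  = {γ} ∪ {α,ε}
  {α,δ,ε}  = {α,δ} ∪ {α,ε}
  {α,β,γ,δ,ζ}  = {α,δ} ∪ {β,γ,δ,ζ}
  |family| = 17
Pass 3. New:
  {ε}  = Ω∖{α,β,γ,δ,ζ}
  {γ,δ}  = {γ} ∪ {δ}
  {β,γ,ζ}  = Ω∖{α,δ,ε}
  {β,δ,ζ}  = Ω∖{α,γ,ε}
  {β,ε,ζ}  = Ω∖{α,γ,δ}
  {α,γ,δ,ε}  = {α,δ,ε} ∪ {γ}
  {β,δ,ε,ζ}  = Ω∖{α,γ}
  |family| = 24
Pass 4 (7 new):
  {β,ζ}  = Ω∖{α,γ,δ,ε}
  {γ,ε}  = {ε} ∪ {γ}
  {δ,ε}  = {ε} ∪ {δ}
  {γ,δ,ε}  = {γ,δ} ∪ {ε}
  {α,β,γ,ζ}  = {β,γ,ζ} ∪ {α,γ}
  {α,β,δ,ζ}  = {β,δ,ζ} ∪ {α,δ}
  {α,β,ε,ζ}  = Ω∖{γ,δ}
  |family| = 31
Pass 5 adds 1:
  {α,β,ζ}  = Ω∖{γ,δ,ε}
  |family| = 32
Pass 6: closed — nothing new.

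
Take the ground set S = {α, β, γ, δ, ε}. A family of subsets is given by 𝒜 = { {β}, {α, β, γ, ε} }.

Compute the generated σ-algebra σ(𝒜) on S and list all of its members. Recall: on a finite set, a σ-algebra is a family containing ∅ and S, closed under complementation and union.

Start: 𝒜 ∪ {∅, S} = { ∅, {β}, {α, β, γ, ε}, S }.
Step 1 (2 new):
  {δ}  = S∖{α, β, γ, ε}
  {α, γ, δ, ε}  = S∖{β}
Step 2 (1 new):
  {β, δ}  = {δ} ∪ {β}
Step 3: 1 new —
  {α, γ, ε}  = S∖{β, δ}
After Step 4 the family is unchanged; done.

σ(𝒜) = { ∅, {β}, {δ}, {β, δ}, {α, γ, ε}, {α, β, γ, ε}, {α, γ, δ, ε}, S }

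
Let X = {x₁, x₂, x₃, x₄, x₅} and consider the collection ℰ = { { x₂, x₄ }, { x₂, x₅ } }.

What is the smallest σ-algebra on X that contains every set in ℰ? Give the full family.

Start: ℰ ∪ {∅, X} = { {  }, { x₂, x₄ }, { x₂, x₅ }, X }.
Iteration 1 adds 3:
  { x₁, x₃, x₄ }  = X∖{ x₂, x₅ }
  { x₁, x₃, x₅ }  = X∖{ x₂, x₄ }
  { x₂, x₄, x₅ }  = { x₂, x₅ } ∪ { x₂, x₄ }
  [7 total]
Iteration 2 (4 new):
  { x₁, x₃ }  = X∖{ x₂, x₄, x₅ }
  { x₁, x₂, x₃, x₄ }  = { x₁, x₃, x₄ } ∪ { x₂, x₄ }
  { x₁, x₂, x₃, x₅ }  = { x₂, x₅ } ∪ { x₁, x₃, x₅ }
  { x₁, x₃, x₄, x₅ }  = { x₁, x₃, x₄ } ∪ { x₁, x₃, x₅ }
  [11 total]
Iteration 3. New:
  { x₂ }  = X∖{ x₁, x₃, x₄, x₅ }
  { x₄ }  = X∖{ x₁, x₂, x₃, x₅ }
  { x₅ }  = X∖{ x₁, x₂, x₃, x₄ }
  [14 total]
Iteration 4. New:
  { x₄, x₅ }  = { x₄ } ∪ { x₅ }
  { x₁, x₂, x₃ }  = { x₁, x₃ } ∪ { x₂ }
  [16 total]
Iteration 5: no new sets; the family is a σ-algebra.

|σ(ℰ)| = 16.  σ(ℰ) = { {  }, { x₂ }, { x₄ }, { x₅ }, { x₁, x₃ }, { x₂, x₄ }, { x₂, x₅ }, { x₄, x₅ }, { x₁, x₂, x₃ }, { x₁, x₃, x₄ }, { x₁, x₃, x₅ }, { x₂, x₄, x₅ }, { x₁, x₂, x₃, x₄ }, { x₁, x₂, x₃, x₅ }, { x₁, x₃, x₄, x₅ }, X }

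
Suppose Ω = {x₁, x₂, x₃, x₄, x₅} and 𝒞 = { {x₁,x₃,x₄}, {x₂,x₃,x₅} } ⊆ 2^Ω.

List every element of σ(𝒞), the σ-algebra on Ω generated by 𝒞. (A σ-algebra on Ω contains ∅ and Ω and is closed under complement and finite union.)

Seed the family with 𝒞 together with ∅ and Ω: { {}, {x₁,x₃,x₄}, {x₂,x₃,x₅}, Ω }.
Step 1 adds 2:
  {x₁,x₄}  = Ω∖{x₂,x₃,x₅}
  {x₂,x₅}  = Ω∖{x₁,x₃,x₄}
  (now 6)
Step 2. New:
  {x₁,x₂,x₄,x₅}  = {x₂,x₅} ∪ {x₁,x₄}
  (now 7)
Step 3 adds 1:
  {x₃}  = Ω∖{x₁,x₂,x₄,x₅}
  (now 8)
Step 4: no new sets; the family is a σ-algebra.

Therefore σ(𝒞) = { {}, {x₃}, {x₁,x₄}, {x₂,x₅}, {x₁,x₃,x₄}, {x₂,x₃,x₅}, {x₁,x₂,x₄,x₅}, Ω } (|σ(𝒞)| = 8).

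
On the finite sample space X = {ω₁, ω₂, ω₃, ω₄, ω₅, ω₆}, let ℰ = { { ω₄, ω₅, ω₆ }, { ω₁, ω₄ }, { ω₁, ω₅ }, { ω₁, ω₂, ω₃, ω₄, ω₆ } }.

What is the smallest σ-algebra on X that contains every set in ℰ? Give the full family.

Begin from { {}, { ω₁, ω₄ }, { ω₁, ω₅ }, { ω₄, ω₅, ω₆ }, { ω₁, ω₂, ω₃, ω₄, ω₆ }, X } (that is, ℰ plus ∅ and X).
Step 1: 6 new —
  { ω₅ }  = ᶜ of { ω₁, ω₂, ω₃, ω₄, ω₆ }
  { ω₁, ω₂, ω₃ }  = ᶜ of { ω₄, ω₅, ω₆ }
  { ω₁, ω₄, ω₅ }  = { ω₁, ω₄ } ∪ { ω₁, ω₅ }
  { ω₁, ω₄, ω₅, ω₆ }  = { ω₁, ω₄ } ∪ { ω₄, ω₅, ω₆ }
  { ω₂, ω₃, ω₄, ω₆ }  = ᶜ of { ω₁, ω₅ }
  { ω₂, ω₃, ω₅, ω₆ }  = ᶜ of { ω₁, ω₄ }
Step 2: 7 new —
  { ω₂, ω₃ }  = ᶜ of { ω₁, ω₄, ω₅, ω₆ }
  { ω₂, ω₃, ω₆ }  = ᶜ of { ω₁, ω₄, ω₅ }
  { ω₁, ω₂, ω₃, ω₄ }  = { ω₁, ω₂, ω₃ } ∪ { ω₁, ω₄ }
  { ω₁, ω₂, ω₃, ω₅ }  = { ω₁, ω₂, ω₃ } ∪ { ω₅ }
  { ω₁, ω₂, ω₃, ω₄, ω₅ }  = { ω₁, ω₄, ω₅ } ∪ { ω₁, ω₂, ω₃ }
  { ω₁, ω₂, ω₃, ω₅, ω₆ }  = { ω₁, ω₂, ω₃ } ∪ { ω₂, ω₃, ω₅, ω₆ }
  { ω₂, ω₃, ω₄, ω₅, ω₆ }  = { ω₅ } ∪ { ω₂, ω₃, ω₄, ω₆ }
Step 3: 7 new —
  { ω₁ }  = ᶜ of { ω₂, ω₃, ω₄, ω₅, ω₆ }
  { ω₄ }  = ᶜ of { ω₁, ω₂, ω₃, ω₅, ω₆ }
  { ω₆ }  = ᶜ of { ω₁, ω₂, ω₃, ω₄, ω₅ }
  { ω₄, ω₆ }  = ᶜ of { ω₁, ω₂, ω₃, ω₅ }
  { ω₅, ω₆ }  = ᶜ of { ω₁, ω₂, ω₃, ω₄ }
  { ω₂, ω₃, ω₅ }  = { ω₅ } ∪ { ω₂, ω₃ }
  { ω₁, ω₂, ω₃, ω₆ }  = { ω₁, ω₂, ω₃ } ∪ { ω₂, ω₃, ω₆ }
Step 4 (6 new):
  { ω₁, ω₆ }  = { ω₁ } ∪ { ω₆ }
  { ω₄, ω₅ }  = ᶜ of { ω₁, ω₂, ω₃, ω₆ }
  { ω₁, ω₄, ω₆ }  = ᶜ of { ω₂, ω₃, ω₅ }
  { ω₁, ω₅, ω₆ }  = { ω₅, ω₆ } ∪ { ω₁ }
  { ω₂, ω₃, ω₄ }  = { ω₂, ω₃ } ∪ { ω₄ }
  { ω₂, ω₃, ω₄, ω₅ }  = { ω₂, ω₃, ω₅ } ∪ { ω₄ }
Step 5: stable.

Therefore σ(ℰ) = { {}, { ω₁ }, { ω₄ }, { ω₅ }, { ω₆ }, { ω₁, ω₄ }, { ω₁, ω₅ }, { ω₁, ω₆ }, { ω₂, ω₃ }, { ω₄, ω₅ }, { ω₄, ω₆ }, { ω₅, ω₆ }, { ω₁, ω₂, ω₃ }, { ω₁, ω₄, ω₅ }, { ω₁, ω₄, ω₆ }, { ω₁, ω₅, ω₆ }, { ω₂, ω₃, ω₄ }, { ω₂, ω₃, ω₅ }, { ω₂, ω₃, ω₆ }, { ω₄, ω₅, ω₆ }, { ω₁, ω₂, ω₃, ω₄ }, { ω₁, ω₂, ω₃, ω₅ }, { ω₁, ω₂, ω₃, ω₆ }, { ω₁, ω₄, ω₅, ω₆ }, { ω₂, ω₃, ω₄, ω₅ }, { ω₂, ω₃, ω₄, ω₆ }, { ω₂, ω₃, ω₅, ω₆ }, { ω₁, ω₂, ω₃, ω₄, ω₅ }, { ω₁, ω₂, ω₃, ω₄, ω₆ }, { ω₁, ω₂, ω₃, ω₅, ω₆ }, { ω₂, ω₃, ω₄, ω₅, ω₆ }, X } (|σ(ℰ)| = 32).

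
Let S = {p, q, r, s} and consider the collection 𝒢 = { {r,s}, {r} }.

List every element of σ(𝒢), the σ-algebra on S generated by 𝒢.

Seed the family with 𝒢 together with ∅ and S: { {}, {r}, {r,s}, S }.
Step 1: +2 →
  {p,q}  = ᶜ of {r,s}
  {p,q,s}  = ᶜ of {r}
  |family| = 6
Step 2 (1 new):
  {p,q,r}  = {r} ∪ {p,q}
  |family| = 7
Step 3. New:
  {s}  = ᶜ of {p,q,r}
  |family| = 8
Step 4: closed — nothing new.

|σ(𝒢)| = 8.  σ(𝒢) = { {}, {r}, {s}, {p,q}, {r,s}, {p,q,r}, {p,q,s}, S }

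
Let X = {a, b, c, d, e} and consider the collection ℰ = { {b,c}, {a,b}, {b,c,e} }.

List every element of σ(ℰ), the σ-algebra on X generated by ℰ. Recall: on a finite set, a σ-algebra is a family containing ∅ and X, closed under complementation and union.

Begin from { {}, {a,b}, {b,c}, {b,c,e}, X } (that is, ℰ plus ∅ and X).
Step 1 (5 new):
  {a,d}  = X∖{b,c,e}
  {a,b,c}  = {b,c} ∪ {a,b}
  {a,d,e}  = X∖{b,c}
  {c,d,e}  = X∖{a,b}
  {a,b,c,e}  = {b,c,e} ∪ {a,b}
  — 10 sets.
Step 2: 7 new —
  {d}  = X∖{a,b,c,e}
  {d,e}  = X∖{a,b,c}
  {a,b,d}  = {a,b} ∪ {a,d}
  {a,b,c,d}  = {a,b,c} ∪ {a,d}
  {a,b,d,e}  = {a,d,e} ∪ {a,b}
  {a,c,d,e}  = {a,d,e} ∪ {c,d,e}
  {b,c,d,e}  = {c,d,e} ∪ {b,c,e}
  — 17 sets.
Step 3: +6 →
  {a}  = X∖{b,c,d,e}
  {b}  = X∖{a,c,d,e}
  {c}  = X∖{a,b,d,e}
  {e}  = X∖{a,b,c,d}
  {c,e}  = X∖{a,b,d}
  {b,c,d}  = {b,c} ∪ {d}
  — 23 sets.
Step 4 (9 new):
  {a,c}  = {c} ∪ {a}
  {a,e}  = X∖{b,c,d}
  {b,d}  = {b} ∪ {d}
  {b,e}  = {b} ∪ {e}
  {c,d}  = {c} ∪ {d}
  {a,b,e}  = {a,b} ∪ {e}
  {a,c,d}  = {c} ∪ {a,d}
  {a,c,e}  = {c,e} ∪ {a}
  {b,d,e}  = {b} ∪ {d,e}
  — 32 sets.
Step 5: already closed under ᶜ and ∪.

|σ(ℰ)| = 32.  σ(ℰ) = { {}, {a}, {b}, {c}, {d}, {e}, {a,b}, {a,c}, {a,d}, {a,e}, {b,c}, {b,d}, {b,e}, {c,d}, {c,e}, {d,e}, {a,b,c}, {a,b,d}, {a,b,e}, {a,c,d}, {a,c,e}, {a,d,e}, {b,c,d}, {b,c,e}, {b,d,e}, {c,d,e}, {a,b,c,d}, {a,b,c,e}, {a,b,d,e}, {a,c,d,e}, {b,c,d,e}, X }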